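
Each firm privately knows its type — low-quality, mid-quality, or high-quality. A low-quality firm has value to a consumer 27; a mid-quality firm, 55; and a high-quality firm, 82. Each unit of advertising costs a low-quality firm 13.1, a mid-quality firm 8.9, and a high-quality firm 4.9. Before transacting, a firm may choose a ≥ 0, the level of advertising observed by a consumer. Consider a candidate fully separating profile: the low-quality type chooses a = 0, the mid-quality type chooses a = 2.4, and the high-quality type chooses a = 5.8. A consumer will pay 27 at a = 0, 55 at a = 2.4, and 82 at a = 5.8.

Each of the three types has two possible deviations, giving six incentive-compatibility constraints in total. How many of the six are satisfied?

Mid-quality (own payoff 55 − 8.9×2.4 = 33.64): to a=0 gives 27 → no gain ✓; to a=5.8 gives 82 − 8.9×5.8 = 30.38 → no gain ✓.
High-quality (own payoff 82 − 4.9×5.8 = 53.58): to a=0 gives 27 → no gain ✓; to a=2.4 gives 55 − 4.9×2.4 = 43.24 → no gain ✓.
Low-quality (own payoff 27): to a=2.4 gives 55 − 13.1×2.4 = 23.56 → no gain ✓; to a=5.8 gives 82 − 13.1×5.8 = 6.02 → no gain ✓.
6 of the 6 constraints hold; this profile is a separating equilibrium.

6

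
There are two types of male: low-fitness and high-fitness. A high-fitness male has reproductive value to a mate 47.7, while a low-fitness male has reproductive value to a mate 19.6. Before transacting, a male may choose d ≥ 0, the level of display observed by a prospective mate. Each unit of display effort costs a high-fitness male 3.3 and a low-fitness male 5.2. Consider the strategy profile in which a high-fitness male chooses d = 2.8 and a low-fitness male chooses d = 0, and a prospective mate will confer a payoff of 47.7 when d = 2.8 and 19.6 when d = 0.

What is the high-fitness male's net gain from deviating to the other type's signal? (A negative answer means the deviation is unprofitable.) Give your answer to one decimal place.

Playing d = 2.8 the high-fitness male receives 47.7 − 3.3 × 2.8 = 38.46.
Deviating to d = 0 yields 19.6 instead.
Gain from deviating: 19.6 − 38.46 = -18.86, i.e. -18.9 to one decimal place.
The gain is negative, so the high-fitness type's incentive-compatibility constraint is satisfied.

-18.9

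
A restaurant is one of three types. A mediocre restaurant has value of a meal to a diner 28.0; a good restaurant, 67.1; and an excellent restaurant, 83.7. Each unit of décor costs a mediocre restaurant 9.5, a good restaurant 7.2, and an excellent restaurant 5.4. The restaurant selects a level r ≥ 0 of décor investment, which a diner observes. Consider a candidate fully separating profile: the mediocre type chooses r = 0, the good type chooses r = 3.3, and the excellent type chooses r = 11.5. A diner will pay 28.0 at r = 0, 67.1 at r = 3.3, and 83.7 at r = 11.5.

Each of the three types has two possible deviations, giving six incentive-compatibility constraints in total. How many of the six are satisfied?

3

Excellent (own payoff 83.7 − 5.4×11.5 = 21.6): to r=0 gives 28.0 → profitable ✗; to r=3.3 gives 67.1 − 5.4×3.3 = 49.28 → profitable ✗.
Good (own payoff 67.1 − 7.2×3.3 = 43.34): to r=0 gives 28.0 → no gain ✓; to r=11.5 gives 83.7 − 7.2×11.5 = 0.9 → no gain ✓.
Mediocre (own payoff 28.0): to r=3.3 gives 67.1 − 9.5×3.3 = 35.75 → profitable ✗; to r=11.5 gives 83.7 − 9.5×11.5 = -25.55 → no gain ✓.
3 of the 6 constraints hold; not an equilibrium.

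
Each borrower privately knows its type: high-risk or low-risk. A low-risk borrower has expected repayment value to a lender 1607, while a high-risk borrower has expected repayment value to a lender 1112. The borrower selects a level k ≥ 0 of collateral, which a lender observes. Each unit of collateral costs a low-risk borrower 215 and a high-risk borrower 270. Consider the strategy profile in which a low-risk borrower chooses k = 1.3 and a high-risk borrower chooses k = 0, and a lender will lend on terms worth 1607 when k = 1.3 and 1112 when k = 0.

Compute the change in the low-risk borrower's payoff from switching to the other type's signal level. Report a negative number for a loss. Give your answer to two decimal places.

-215.50

Playing k = 1.3 the low-risk borrower receives 1607 − 215 × 1.3 = 1327.5.
Deviating to k = 0 yields 1112 instead.
Gain from deviating: 1112 − 1327.5 = -215.50.
The gain is negative, so the low-risk type's incentive-compatibility constraint is satisfied.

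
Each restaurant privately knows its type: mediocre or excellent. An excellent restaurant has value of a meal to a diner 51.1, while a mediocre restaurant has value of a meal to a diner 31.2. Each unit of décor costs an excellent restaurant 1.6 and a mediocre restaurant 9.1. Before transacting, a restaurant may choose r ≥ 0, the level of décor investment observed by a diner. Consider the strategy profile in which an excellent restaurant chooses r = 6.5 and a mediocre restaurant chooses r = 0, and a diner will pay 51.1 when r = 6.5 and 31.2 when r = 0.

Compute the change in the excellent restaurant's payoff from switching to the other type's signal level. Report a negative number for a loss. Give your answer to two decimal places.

Playing r = 6.5 the excellent restaurant receives 51.1 − 1.6 × 6.5 = 40.7.
Deviating to r = 0 yields 31.2 instead.
Gain from deviating: 31.2 − 40.7 = -9.50.
The gain is negative, so the excellent type's incentive-compatibility constraint is satisfied.

-9.50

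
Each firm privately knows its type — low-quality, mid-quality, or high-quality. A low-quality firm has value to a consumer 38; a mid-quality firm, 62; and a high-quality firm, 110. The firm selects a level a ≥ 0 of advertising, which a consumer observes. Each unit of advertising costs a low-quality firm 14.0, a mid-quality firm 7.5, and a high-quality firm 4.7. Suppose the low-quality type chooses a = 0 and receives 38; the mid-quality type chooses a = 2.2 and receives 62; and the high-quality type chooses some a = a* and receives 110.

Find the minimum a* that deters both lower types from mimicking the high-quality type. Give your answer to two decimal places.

8.60

Low-quality type (on-path payoff 38) won't mimic when 38 ≥ 110 − 14.0·a*, i.e. a* ≥ 5.14.
Mid-quality type (on-path payoff 62 − 7.5×2.2 = 45.5) won't mimic when 45.5 ≥ 110 − 7.5·a*, i.e. a* ≥ 8.60.
Both must hold, so a* = max(5.14, 8.60) = 8.60. The mid-quality type's constraint binds.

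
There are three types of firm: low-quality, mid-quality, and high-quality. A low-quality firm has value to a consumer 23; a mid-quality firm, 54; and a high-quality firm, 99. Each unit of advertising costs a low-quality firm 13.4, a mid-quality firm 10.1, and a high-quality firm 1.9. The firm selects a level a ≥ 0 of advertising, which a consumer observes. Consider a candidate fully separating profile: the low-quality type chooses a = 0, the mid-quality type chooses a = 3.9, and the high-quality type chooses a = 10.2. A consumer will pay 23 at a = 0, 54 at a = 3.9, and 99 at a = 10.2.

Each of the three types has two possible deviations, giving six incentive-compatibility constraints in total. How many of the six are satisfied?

High-quality (own payoff 99 − 1.9×10.2 = 79.62): to a=0 gives 23 → no gain ✓; to a=3.9 gives 54 − 1.9×3.9 = 46.59 → no gain ✓.
Low-quality (own payoff 23): to a=3.9 gives 54 − 13.4×3.9 = 1.74 → no gain ✓; to a=10.2 gives 99 − 13.4×10.2 = -37.68 → no gain ✓.
Mid-quality (own payoff 54 − 10.1×3.9 = 14.61): to a=0 gives 23 → profitable ✗; to a=10.2 gives 99 − 10.1×10.2 = -4.02 → no gain ✓.
5 of the 6 constraints hold; not an equilibrium.

5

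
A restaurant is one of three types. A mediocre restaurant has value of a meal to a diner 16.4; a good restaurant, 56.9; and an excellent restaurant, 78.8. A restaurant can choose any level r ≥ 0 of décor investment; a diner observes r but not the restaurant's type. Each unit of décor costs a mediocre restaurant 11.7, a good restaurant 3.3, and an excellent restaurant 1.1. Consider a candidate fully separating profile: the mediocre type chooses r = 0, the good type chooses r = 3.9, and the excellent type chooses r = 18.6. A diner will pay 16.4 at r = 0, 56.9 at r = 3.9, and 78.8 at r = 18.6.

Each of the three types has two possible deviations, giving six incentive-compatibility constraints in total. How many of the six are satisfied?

6

Mediocre (own payoff 16.4): to r=3.9 gives 56.9 − 11.7×3.9 = 11.27 → no gain ✓; to r=18.6 gives 78.8 − 11.7×18.6 = -138.82 → no gain ✓.
Excellent (own payoff 78.8 − 1.1×18.6 = 58.34): to r=0 gives 16.4 → no gain ✓; to r=3.9 gives 56.9 − 1.1×3.9 = 52.61 → no gain ✓.
Good (own payoff 56.9 − 3.3×3.9 = 44.03): to r=0 gives 16.4 → no gain ✓; to r=18.6 gives 78.8 − 3.3×18.6 = 17.42 → no gain ✓.
6 of the 6 constraints hold; this profile is a separating equilibrium.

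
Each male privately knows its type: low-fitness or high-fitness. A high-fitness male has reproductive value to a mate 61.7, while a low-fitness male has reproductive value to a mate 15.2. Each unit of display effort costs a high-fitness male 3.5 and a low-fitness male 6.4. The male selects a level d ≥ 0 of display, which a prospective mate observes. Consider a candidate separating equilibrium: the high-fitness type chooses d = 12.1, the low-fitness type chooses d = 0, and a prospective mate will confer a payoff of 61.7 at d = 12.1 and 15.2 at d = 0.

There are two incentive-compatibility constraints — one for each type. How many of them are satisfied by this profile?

High-fitness type: signal → 61.7 − 3.5 × 12.1 = 19.35; deviate to 0 → 15.2. IC holds (19.35 ≥ 15.2).
Low-fitness type: stay at 0 → 15.2; mimic → 61.7 − 6.4 × 12.1 = -15.74. IC holds (15.2 ≥ -15.74).
2 of 2 constraints hold, so this is a separating equilibrium.

2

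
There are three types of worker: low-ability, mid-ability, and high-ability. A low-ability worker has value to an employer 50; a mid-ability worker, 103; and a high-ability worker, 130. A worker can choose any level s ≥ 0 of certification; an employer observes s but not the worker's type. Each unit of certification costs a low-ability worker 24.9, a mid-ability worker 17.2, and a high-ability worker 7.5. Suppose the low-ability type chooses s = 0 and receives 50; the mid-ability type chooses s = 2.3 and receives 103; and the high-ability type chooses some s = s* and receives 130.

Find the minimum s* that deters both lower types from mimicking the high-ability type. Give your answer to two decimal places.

3.87

Low-ability type (on-path payoff 50) won't mimic when 50 ≥ 130 − 24.9·s*, i.e. s* ≥ 3.21.
Mid-ability type (on-path payoff 103 − 17.2×2.3 = 63.44) won't mimic when 63.44 ≥ 130 − 17.2·s*, i.e. s* ≥ 3.87.
Both must hold, so s* = max(3.21, 3.87) = 3.87. The mid-ability type's constraint binds.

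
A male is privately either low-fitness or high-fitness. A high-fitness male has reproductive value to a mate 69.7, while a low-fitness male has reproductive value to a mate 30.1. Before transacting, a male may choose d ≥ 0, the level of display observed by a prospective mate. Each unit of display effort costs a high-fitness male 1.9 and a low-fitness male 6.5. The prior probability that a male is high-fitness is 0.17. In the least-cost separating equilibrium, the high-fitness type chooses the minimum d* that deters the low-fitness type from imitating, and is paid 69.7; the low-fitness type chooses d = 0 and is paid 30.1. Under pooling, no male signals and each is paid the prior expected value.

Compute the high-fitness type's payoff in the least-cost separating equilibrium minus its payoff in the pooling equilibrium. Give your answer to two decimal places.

21.29

Least-cost separating signal: d* solves 30.1 = 69.7 − 6.5·d*, so d* = (69.7 − 30.1)/6.5 ≈ 6.0923.
High-fitness type's separating payoff: 69.7 − 1.9 × d* = 69.7 − 1.9 × (69.7 − 30.1)/6.5 = 69.7 − 75.24/6.5 ≈ 58.1246.
Pooling payoff: 0.17 × 69.7 + 0.83 × 30.1 = 36.832.
Difference: 58.1246 − 36.832 = 21.2926, i.e. 21.29 to two decimal places.
The high-fitness type prefers to separate.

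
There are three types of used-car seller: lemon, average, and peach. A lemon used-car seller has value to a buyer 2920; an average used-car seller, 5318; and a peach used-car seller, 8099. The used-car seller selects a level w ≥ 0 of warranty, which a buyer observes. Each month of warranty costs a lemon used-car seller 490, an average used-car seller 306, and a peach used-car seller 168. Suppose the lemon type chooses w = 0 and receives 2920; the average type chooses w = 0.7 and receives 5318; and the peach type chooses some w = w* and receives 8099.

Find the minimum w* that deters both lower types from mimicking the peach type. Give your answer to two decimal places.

Average type (on-path payoff 5318 − 306×0.7 = 5103.8) won't mimic when 5103.8 ≥ 8099 − 306·w*, i.e. w* ≥ 9.79.
Lemon type (on-path payoff 2920) won't mimic when 2920 ≥ 8099 − 490·w*, i.e. w* ≥ 10.57.
Both must hold, so w* = max(10.57, 9.79) = 10.57. The lemon type's constraint binds.

10.57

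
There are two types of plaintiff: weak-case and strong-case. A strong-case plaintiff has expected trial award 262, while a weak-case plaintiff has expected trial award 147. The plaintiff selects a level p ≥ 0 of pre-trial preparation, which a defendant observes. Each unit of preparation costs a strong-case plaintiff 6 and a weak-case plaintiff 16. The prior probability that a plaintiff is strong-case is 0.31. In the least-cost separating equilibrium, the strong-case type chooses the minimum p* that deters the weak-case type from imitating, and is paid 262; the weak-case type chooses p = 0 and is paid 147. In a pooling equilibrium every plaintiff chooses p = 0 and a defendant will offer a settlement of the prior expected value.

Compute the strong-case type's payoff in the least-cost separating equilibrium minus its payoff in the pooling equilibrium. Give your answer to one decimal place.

Least-cost separating signal: p* solves 147 = 262 − 16·p*, so p* = (262 − 147)/16 = 7.1875.
Strong-case type's separating payoff: 262 − 6 × p* = 262 − 6 × (262 − 147)/16 = 262 − 690/16 = 218.875.
Pooling payoff: 0.31 × 262 + 0.69 × 147 = 182.65.
Difference: 218.875 − 182.65 = 36.225, i.e. 36.2 to one decimal place.
The strong-case type prefers to separate.

36.2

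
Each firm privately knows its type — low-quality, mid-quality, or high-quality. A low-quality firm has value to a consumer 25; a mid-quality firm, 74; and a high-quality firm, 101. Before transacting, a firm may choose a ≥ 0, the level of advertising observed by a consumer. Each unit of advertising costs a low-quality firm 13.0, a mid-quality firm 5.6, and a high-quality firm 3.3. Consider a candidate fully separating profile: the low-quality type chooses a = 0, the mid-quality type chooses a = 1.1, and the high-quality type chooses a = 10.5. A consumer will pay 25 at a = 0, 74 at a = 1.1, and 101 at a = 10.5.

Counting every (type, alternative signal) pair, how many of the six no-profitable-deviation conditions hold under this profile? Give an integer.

4

Mid-quality (own payoff 74 − 5.6×1.1 = 67.84): to a=0 gives 25 → no gain ✓; to a=10.5 gives 101 − 5.6×10.5 = 42.2 → no gain ✓.
Low-quality (own payoff 25): to a=1.1 gives 74 − 13.0×1.1 = 59.7 → profitable ✗; to a=10.5 gives 101 − 13.0×10.5 = -35.5 → no gain ✓.
High-quality (own payoff 101 − 3.3×10.5 = 66.35): to a=0 gives 25 → no gain ✓; to a=1.1 gives 74 − 3.3×1.1 = 70.37 → profitable ✗.
4 of the 6 constraints hold; not an equilibrium.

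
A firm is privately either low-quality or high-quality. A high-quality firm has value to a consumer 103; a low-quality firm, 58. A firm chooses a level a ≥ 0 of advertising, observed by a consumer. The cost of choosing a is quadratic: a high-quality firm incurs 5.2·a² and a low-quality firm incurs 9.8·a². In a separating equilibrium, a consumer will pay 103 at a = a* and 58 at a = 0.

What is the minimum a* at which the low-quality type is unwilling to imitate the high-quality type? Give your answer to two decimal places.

The low-quality type at a = 0 receives 58; imitating at a* yields 103 − 9.8·a*².
Indifference: 58 = 103 − 9.8·a*², so a*² = (103 − 58) / 9.8 ≈ 4.5918.
a* = √4.5918 ≈ 2.14.

2.14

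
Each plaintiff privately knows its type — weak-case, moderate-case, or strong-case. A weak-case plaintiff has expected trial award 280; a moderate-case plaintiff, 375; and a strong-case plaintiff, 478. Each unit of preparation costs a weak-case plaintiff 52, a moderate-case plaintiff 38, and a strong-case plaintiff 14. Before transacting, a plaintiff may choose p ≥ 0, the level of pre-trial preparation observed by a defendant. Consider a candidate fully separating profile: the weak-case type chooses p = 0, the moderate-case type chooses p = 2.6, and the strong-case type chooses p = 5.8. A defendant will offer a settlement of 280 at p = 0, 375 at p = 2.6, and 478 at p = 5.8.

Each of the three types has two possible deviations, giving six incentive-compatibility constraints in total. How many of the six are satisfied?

5

Weak-case (own payoff 280): to p=2.6 gives 375 − 52×2.6 = 239.8 → no gain ✓; to p=5.8 gives 478 − 52×5.8 = 176.4 → no gain ✓.
Strong-case (own payoff 478 − 14×5.8 = 396.8): to p=0 gives 280 → no gain ✓; to p=2.6 gives 375 − 14×2.6 = 338.6 → no gain ✓.
Moderate-case (own payoff 375 − 38×2.6 = 276.2): to p=0 gives 280 → profitable ✗; to p=5.8 gives 478 − 38×5.8 = 257.6 → no gain ✓.
5 of the 6 constraints hold; not an equilibrium.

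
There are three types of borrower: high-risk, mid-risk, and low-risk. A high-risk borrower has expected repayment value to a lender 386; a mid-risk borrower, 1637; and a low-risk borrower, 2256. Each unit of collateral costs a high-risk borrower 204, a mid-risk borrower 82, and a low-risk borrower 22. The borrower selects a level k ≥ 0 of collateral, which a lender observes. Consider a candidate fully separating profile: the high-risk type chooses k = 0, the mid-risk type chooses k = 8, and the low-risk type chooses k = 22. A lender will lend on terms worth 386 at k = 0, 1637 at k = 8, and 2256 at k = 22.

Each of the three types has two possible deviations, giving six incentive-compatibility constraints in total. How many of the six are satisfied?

High-risk (own payoff 386): to k=8 gives 1637 − 204×8 = 5 → no gain ✓; to k=22 gives 2256 − 204×22 = -2232 → no gain ✓.
Mid-risk (own payoff 1637 − 82×8 = 981): to k=0 gives 386 → no gain ✓; to k=22 gives 2256 − 82×22 = 452 → no gain ✓.
Low-risk (own payoff 2256 − 22×22 = 1772): to k=0 gives 386 → no gain ✓; to k=8 gives 1637 − 22×8 = 1461 → no gain ✓.
6 of the 6 constraints hold; this profile is a separating equilibrium.

6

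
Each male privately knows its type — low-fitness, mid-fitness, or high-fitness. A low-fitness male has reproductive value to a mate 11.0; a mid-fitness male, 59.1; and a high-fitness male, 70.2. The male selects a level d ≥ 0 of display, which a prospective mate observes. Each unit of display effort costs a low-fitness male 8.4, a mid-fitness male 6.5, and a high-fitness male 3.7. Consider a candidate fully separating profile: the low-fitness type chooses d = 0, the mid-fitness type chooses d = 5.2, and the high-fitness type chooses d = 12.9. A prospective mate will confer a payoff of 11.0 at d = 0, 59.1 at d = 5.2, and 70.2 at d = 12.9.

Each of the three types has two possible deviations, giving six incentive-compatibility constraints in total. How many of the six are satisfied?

High-fitness (own payoff 70.2 − 3.7×12.9 = 22.47): to d=0 gives 11.0 → no gain ✓; to d=5.2 gives 59.1 − 3.7×5.2 = 39.86 → profitable ✗.
Low-fitness (own payoff 11.0): to d=5.2 gives 59.1 − 8.4×5.2 = 15.42 → profitable ✗; to d=12.9 gives 70.2 − 8.4×12.9 = -38.16 → no gain ✓.
Mid-fitness (own payoff 59.1 − 6.5×5.2 = 25.3): to d=0 gives 11.0 → no gain ✓; to d=12.9 gives 70.2 − 6.5×12.9 = -13.65 → no gain ✓.
4 of the 6 constraints hold; not an equilibrium.

4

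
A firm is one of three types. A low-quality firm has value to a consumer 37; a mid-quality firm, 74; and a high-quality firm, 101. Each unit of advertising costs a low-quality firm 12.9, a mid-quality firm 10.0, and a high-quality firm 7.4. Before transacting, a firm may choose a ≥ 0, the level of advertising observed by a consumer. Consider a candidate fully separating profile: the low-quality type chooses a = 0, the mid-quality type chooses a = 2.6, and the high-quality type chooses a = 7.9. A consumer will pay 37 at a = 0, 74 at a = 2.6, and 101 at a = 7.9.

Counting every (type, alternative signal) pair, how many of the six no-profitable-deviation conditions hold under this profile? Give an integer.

4

High-quality (own payoff 101 − 7.4×7.9 = 42.54): to a=0 gives 37 → no gain ✓; to a=2.6 gives 74 − 7.4×2.6 = 54.76 → profitable ✗.
Mid-quality (own payoff 74 − 10.0×2.6 = 48): to a=0 gives 37 → no gain ✓; to a=7.9 gives 101 − 10.0×7.9 = 22 → no gain ✓.
Low-quality (own payoff 37): to a=2.6 gives 74 − 12.9×2.6 = 40.46 → profitable ✗; to a=7.9 gives 101 − 12.9×7.9 = -0.91 → no gain ✓.
4 of the 6 constraints hold; not an equilibrium.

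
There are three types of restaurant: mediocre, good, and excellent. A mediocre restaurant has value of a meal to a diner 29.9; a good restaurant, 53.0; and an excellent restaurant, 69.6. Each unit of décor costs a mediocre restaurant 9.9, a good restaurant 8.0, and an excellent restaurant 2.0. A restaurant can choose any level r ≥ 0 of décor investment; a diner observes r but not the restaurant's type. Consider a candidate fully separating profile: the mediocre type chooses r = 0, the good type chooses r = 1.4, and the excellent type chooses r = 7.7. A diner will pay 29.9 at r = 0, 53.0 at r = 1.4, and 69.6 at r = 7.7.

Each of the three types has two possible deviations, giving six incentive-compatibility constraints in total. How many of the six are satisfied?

5

Mediocre (own payoff 29.9): to r=1.4 gives 53.0 − 9.9×1.4 = 39.14 → profitable ✗; to r=7.7 gives 69.6 − 9.9×7.7 = -6.63 → no gain ✓.
Excellent (own payoff 69.6 − 2.0×7.7 = 54.2): to r=0 gives 29.9 → no gain ✓; to r=1.4 gives 53.0 − 2.0×1.4 = 50.2 → no gain ✓.
Good (own payoff 53.0 − 8.0×1.4 = 41.8): to r=0 gives 29.9 → no gain ✓; to r=7.7 gives 69.6 − 8.0×7.7 = 8 → no gain ✓.
5 of the 6 constraints hold; not an equilibrium.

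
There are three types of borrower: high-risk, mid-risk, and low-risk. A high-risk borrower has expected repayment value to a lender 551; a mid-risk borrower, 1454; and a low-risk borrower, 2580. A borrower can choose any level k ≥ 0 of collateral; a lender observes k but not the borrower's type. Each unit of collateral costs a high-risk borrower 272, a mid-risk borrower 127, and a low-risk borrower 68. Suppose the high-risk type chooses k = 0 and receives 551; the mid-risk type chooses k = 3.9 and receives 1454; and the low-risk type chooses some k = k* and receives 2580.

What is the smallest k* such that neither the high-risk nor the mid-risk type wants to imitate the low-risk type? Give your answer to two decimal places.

12.77

Mid-risk type (on-path payoff 1454 − 127×3.9 = 958.7) won't mimic when 958.7 ≥ 2580 − 127·k*, i.e. k* ≥ 12.77.
High-risk type (on-path payoff 551) won't mimic when 551 ≥ 2580 − 272·k*, i.e. k* ≥ 7.46.
Both must hold, so k* = max(7.46, 12.77) = 12.77. The mid-risk type's constraint binds.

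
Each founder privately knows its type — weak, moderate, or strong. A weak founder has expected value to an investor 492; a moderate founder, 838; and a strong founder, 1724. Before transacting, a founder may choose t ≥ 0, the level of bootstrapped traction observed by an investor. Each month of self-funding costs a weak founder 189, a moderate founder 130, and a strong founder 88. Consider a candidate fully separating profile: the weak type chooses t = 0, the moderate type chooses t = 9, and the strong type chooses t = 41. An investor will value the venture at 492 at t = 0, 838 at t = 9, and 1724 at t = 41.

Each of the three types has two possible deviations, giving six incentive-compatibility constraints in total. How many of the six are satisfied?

3

Moderate (own payoff 838 − 130×9 = -332): to t=0 gives 492 → profitable ✗; to t=41 gives 1724 − 130×41 = -3606 → no gain ✓.
Weak (own payoff 492): to t=9 gives 838 − 189×9 = -863 → no gain ✓; to t=41 gives 1724 − 189×41 = -6025 → no gain ✓.
Strong (own payoff 1724 − 88×41 = -1884): to t=0 gives 492 → profitable ✗; to t=9 gives 838 − 88×9 = 46 → profitable ✗.
3 of the 6 constraints hold; not an equilibrium.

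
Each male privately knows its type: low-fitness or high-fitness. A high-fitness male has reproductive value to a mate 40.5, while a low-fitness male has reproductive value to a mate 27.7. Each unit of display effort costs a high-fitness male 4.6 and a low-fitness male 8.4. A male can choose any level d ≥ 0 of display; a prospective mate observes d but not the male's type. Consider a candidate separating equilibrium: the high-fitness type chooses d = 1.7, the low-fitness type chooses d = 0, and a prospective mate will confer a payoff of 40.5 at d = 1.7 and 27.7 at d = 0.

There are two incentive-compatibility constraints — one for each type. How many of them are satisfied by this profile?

2

High-fitness type: signal → 40.5 − 4.6 × 1.7 = 32.68; deviate to 0 → 27.7. IC holds (32.68 ≥ 27.7).
Low-fitness type: stay at 0 → 27.7; mimic → 40.5 − 8.4 × 1.7 = 26.22. IC holds (27.7 ≥ 26.22).
2 of 2 constraints hold, so this is a separating equilibrium.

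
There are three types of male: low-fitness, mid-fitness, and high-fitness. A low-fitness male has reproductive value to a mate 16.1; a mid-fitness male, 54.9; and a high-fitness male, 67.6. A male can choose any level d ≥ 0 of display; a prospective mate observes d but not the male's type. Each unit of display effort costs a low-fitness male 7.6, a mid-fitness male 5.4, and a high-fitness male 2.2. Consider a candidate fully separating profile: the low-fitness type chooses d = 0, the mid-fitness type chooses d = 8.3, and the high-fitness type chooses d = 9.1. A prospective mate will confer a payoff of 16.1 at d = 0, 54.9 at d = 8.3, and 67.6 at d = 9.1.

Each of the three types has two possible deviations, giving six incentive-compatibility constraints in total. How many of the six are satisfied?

Low-fitness (own payoff 16.1): to d=8.3 gives 54.9 − 7.6×8.3 = -8.18 → no gain ✓; to d=9.1 gives 67.6 − 7.6×9.1 = -1.56 → no gain ✓.
High-fitness (own payoff 67.6 − 2.2×9.1 = 47.58): to d=0 gives 16.1 → no gain ✓; to d=8.3 gives 54.9 − 2.2×8.3 = 36.64 → no gain ✓.
Mid-fitness (own payoff 54.9 − 5.4×8.3 = 10.08): to d=0 gives 16.1 → profitable ✗; to d=9.1 gives 67.6 − 5.4×9.1 = 18.46 → profitable ✗.
4 of the 6 constraints hold; not an equilibrium.

4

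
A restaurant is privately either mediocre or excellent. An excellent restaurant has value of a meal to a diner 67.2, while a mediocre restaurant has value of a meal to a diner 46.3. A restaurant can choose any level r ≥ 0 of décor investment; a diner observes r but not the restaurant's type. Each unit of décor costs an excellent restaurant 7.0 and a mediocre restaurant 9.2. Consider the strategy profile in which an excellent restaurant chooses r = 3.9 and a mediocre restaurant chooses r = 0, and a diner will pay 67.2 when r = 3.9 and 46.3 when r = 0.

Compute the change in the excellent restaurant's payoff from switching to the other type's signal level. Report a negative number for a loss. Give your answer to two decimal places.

Playing r = 3.9 the excellent restaurant receives 67.2 − 7.0 × 3.9 = 39.9.
Deviating to r = 0 yields 46.3 instead.
Gain from deviating: 46.3 − 39.9 = 6.40.
The gain is positive, so the excellent type's incentive-compatibility constraint is violated — this profile is not a separating equilibrium.

6.40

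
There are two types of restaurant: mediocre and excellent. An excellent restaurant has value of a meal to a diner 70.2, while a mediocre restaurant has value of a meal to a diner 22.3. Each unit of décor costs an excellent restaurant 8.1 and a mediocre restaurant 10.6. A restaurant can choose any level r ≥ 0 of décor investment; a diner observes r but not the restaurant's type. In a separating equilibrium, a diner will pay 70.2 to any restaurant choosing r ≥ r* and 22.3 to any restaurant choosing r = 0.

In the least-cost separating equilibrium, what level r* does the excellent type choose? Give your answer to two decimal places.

4.52

A mediocre restaurant choosing r = 0 receives 22.3.
Imitating at r* instead would pay 70.2 at cost 10.6·r*, netting 70.2 − 10.6·r*.
Indifference: 22.3 = 70.2 − 10.6·r*, so r* = (70.2 − 22.3) / 10.6 ≈ 4.52.
This is the mediocre type's binding incentive-compatibility constraint; any r ≥ 4.52 sustains separation on that side.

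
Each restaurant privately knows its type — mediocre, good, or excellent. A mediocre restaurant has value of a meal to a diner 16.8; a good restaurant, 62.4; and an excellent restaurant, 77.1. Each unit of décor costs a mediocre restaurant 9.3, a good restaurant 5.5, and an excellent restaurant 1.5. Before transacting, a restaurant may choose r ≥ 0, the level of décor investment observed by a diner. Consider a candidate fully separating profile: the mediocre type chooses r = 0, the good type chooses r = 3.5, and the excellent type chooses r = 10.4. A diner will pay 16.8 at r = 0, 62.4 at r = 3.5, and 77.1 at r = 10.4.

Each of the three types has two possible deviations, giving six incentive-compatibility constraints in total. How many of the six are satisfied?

5

Mediocre (own payoff 16.8): to r=3.5 gives 62.4 − 9.3×3.5 = 29.85 → profitable ✗; to r=10.4 gives 77.1 − 9.3×10.4 = -19.62 → no gain ✓.
Good (own payoff 62.4 − 5.5×3.5 = 43.15): to r=0 gives 16.8 → no gain ✓; to r=10.4 gives 77.1 − 5.5×10.4 = 19.9 → no gain ✓.
Excellent (own payoff 77.1 − 1.5×10.4 = 61.5): to r=0 gives 16.8 → no gain ✓; to r=3.5 gives 62.4 − 1.5×3.5 = 57.15 → no gain ✓.
5 of the 6 constraints hold; not an equilibrium.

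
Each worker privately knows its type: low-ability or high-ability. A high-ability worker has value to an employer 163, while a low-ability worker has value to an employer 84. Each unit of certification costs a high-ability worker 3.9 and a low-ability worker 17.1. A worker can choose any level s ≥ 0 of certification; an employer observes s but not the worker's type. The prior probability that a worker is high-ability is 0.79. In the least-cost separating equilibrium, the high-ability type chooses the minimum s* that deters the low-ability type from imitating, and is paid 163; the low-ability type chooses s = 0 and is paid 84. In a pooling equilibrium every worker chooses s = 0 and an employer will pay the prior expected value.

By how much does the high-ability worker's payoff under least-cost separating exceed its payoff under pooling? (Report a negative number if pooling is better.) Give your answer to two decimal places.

-1.43

Least-cost separating signal: s* solves 84 = 163 − 17.1·s*, so s* = (163 − 84)/17.1 ≈ 4.6199.
High-ability type's separating payoff: 163 − 3.9 × s* = 163 − 3.9 × (163 − 84)/17.1 = 163 − 308.1/17.1 ≈ 144.9825.
Pooling payoff: 0.79 × 163 + 0.21 × 84 = 146.41.
Difference: 144.9825 − 146.41 = -1.4275, i.e. -1.43 to two decimal places.
The high-ability type would prefer the pooling outcome.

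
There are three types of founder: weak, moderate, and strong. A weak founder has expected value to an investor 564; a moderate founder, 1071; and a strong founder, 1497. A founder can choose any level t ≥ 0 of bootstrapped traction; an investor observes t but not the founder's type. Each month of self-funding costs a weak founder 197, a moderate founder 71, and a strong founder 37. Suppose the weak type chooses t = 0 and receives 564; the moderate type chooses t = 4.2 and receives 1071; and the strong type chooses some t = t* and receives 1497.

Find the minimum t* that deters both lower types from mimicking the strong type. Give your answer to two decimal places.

Weak type (on-path payoff 564) won't mimic when 564 ≥ 1497 − 197·t*, i.e. t* ≥ 4.74.
Moderate type (on-path payoff 1071 − 71×4.2 = 772.8) won't mimic when 772.8 ≥ 1497 − 71·t*, i.e. t* ≥ 10.20.
Both must hold, so t* = max(4.74, 10.20) = 10.20. The moderate type's constraint binds.

10.20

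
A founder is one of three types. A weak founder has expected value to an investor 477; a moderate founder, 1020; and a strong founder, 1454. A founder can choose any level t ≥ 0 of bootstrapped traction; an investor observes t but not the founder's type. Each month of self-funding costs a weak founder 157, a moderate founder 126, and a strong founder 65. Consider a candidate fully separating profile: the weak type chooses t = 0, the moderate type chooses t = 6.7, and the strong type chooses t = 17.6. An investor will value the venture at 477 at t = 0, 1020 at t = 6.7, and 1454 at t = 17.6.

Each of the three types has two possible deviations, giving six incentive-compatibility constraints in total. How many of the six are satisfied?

Strong (own payoff 1454 − 65×17.6 = 310): to t=0 gives 477 → profitable ✗; to t=6.7 gives 1020 − 65×6.7 = 584.5 → profitable ✗.
Weak (own payoff 477): to t=6.7 gives 1020 − 157×6.7 = -31.9 → no gain ✓; to t=17.6 gives 1454 − 157×17.6 = -1309.2 → no gain ✓.
Moderate (own payoff 1020 − 126×6.7 = 175.8): to t=0 gives 477 → profitable ✗; to t=17.6 gives 1454 − 126×17.6 = -763.6 → no gain ✓.
3 of the 6 constraints hold; not an equilibrium.

3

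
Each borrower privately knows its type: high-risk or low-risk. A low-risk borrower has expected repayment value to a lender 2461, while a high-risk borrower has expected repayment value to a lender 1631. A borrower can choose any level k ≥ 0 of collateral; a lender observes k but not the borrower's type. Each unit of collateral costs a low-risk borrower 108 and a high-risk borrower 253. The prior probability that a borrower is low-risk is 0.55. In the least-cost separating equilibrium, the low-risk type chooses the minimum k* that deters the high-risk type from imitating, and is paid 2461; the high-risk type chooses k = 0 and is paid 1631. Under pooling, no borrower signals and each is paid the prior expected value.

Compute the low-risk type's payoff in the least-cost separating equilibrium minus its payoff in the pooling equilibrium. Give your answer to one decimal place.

19.2

Least-cost separating signal: k* solves 1631 = 2461 − 253·k*, so k* = (2461 − 1631)/253 ≈ 3.2806.
Low-risk type's separating payoff: 2461 − 108 × k* = 2461 − 108 × (2461 − 1631)/253 = 2461 − 89640/253 ≈ 2106.692.
Pooling payoff: 0.55 × 2461 + 0.45 × 1631 = 2087.5.
Difference: 2106.692 − 2087.5 = 19.192, i.e. 19.2 to one decimal place.
The low-risk type prefers to separate.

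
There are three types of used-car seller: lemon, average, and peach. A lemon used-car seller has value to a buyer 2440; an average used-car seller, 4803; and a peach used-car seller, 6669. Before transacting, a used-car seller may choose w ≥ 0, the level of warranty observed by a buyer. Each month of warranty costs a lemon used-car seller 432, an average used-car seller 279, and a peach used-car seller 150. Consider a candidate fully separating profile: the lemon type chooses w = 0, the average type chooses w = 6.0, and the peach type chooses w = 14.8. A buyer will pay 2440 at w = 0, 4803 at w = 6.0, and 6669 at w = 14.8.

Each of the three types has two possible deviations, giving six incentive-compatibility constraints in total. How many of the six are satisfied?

Peach (own payoff 6669 − 150×14.8 = 4449): to w=0 gives 2440 → no gain ✓; to w=6.0 gives 4803 − 150×6.0 = 3903 → no gain ✓.
Average (own payoff 4803 − 279×6.0 = 3129): to w=0 gives 2440 → no gain ✓; to w=14.8 gives 6669 − 279×14.8 = 2539.8 → no gain ✓.
Lemon (own payoff 2440): to w=6.0 gives 4803 − 432×6.0 = 2211 → no gain ✓; to w=14.8 gives 6669 − 432×14.8 = 275.4 → no gain ✓.
6 of the 6 constraints hold; this profile is a separating equilibrium.

6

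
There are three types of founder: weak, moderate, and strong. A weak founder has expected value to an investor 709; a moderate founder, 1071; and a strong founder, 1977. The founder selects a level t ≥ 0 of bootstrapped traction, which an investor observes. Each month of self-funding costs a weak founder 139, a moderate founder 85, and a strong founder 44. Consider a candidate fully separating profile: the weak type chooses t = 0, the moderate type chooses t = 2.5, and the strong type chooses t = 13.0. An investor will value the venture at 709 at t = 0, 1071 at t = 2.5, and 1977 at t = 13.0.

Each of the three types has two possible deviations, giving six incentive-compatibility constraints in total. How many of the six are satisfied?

4

Moderate (own payoff 1071 − 85×2.5 = 858.5): to t=0 gives 709 → no gain ✓; to t=13.0 gives 1977 − 85×13.0 = 872 → profitable ✗.
Weak (own payoff 709): to t=2.5 gives 1071 − 139×2.5 = 723.5 → profitable ✗; to t=13.0 gives 1977 − 139×13.0 = 170 → no gain ✓.
Strong (own payoff 1977 − 44×13.0 = 1405): to t=0 gives 709 → no gain ✓; to t=2.5 gives 1071 − 44×2.5 = 961 → no gain ✓.
4 of the 6 constraints hold; not an equilibrium.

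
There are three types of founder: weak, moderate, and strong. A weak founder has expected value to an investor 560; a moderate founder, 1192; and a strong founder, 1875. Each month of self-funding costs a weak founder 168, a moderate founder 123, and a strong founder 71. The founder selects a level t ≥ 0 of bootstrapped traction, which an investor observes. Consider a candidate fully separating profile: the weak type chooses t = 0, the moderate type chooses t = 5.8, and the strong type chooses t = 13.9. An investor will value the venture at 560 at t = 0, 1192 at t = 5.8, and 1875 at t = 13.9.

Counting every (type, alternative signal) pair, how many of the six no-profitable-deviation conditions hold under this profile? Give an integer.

5

Strong (own payoff 1875 − 71×13.9 = 888.1): to t=0 gives 560 → no gain ✓; to t=5.8 gives 1192 − 71×5.8 = 780.2 → no gain ✓.
Weak (own payoff 560): to t=5.8 gives 1192 − 168×5.8 = 217.6 → no gain ✓; to t=13.9 gives 1875 − 168×13.9 = -460.2 → no gain ✓.
Moderate (own payoff 1192 − 123×5.8 = 478.6): to t=0 gives 560 → profitable ✗; to t=13.9 gives 1875 − 123×13.9 = 165.3 → no gain ✓.
5 of the 6 constraints hold; not an equilibrium.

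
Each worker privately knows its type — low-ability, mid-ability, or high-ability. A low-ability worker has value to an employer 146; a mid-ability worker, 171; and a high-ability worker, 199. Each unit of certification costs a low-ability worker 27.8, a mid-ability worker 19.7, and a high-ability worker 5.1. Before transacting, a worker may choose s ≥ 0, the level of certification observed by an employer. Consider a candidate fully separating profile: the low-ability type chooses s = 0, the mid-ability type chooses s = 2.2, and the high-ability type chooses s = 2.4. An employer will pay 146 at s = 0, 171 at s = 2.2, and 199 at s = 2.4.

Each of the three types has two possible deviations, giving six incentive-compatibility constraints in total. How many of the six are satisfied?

High-ability (own payoff 199 − 5.1×2.4 = 186.76): to s=0 gives 146 → no gain ✓; to s=2.2 gives 171 − 5.1×2.2 = 159.78 → no gain ✓.
Mid-ability (own payoff 171 − 19.7×2.2 = 127.66): to s=0 gives 146 → profitable ✗; to s=2.4 gives 199 − 19.7×2.4 = 151.72 → profitable ✗.
Low-ability (own payoff 146): to s=2.2 gives 171 − 27.8×2.2 = 109.84 → no gain ✓; to s=2.4 gives 199 − 27.8×2.4 = 132.28 → no gain ✓.
4 of the 6 constraints hold; not an equilibrium.

4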